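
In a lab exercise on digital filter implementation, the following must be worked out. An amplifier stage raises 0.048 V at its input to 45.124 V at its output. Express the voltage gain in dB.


Voltage gain in dB:
G = 20 * log10(Vout / Vin)
  = 20 * log10(45.124 / 0.048)
  = 20 * log10(940.083333)
  = 20 * 2.973166
  = 59.46 dB

59.46 dB


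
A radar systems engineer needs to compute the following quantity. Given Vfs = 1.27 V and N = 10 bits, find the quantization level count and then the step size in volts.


Step 1 — number of quantization levels:
L = 2^N = 2^10 = 1024

Step 2 — LSB step size:
delta = Vfs / L
      = 1.27 / 1024
      = 0.00124023 V

Levels = 1024; step size = 0.00124023 V


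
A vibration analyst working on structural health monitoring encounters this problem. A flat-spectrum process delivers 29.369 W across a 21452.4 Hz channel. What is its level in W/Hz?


Power spectral density:
PSD = P / BW
    = 29.369 / 21452.4
    = 0.00136903 W/Hz

0.00136903 W/Hz


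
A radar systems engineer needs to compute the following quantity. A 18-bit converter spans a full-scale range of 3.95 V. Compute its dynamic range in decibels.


Dynamic range from full-scale to LSB:
V_min = V_max / 2^bits = 3.95 / 2^18
DR = 20 * log10(V_max / V_min)
   = 20 * log10(2^18)
   = 20 * 18 * log10(2)
   = 108.37 dB

108.37 dB


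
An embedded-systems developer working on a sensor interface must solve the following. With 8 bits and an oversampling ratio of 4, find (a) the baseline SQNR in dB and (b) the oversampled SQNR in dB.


Step 1 — baseline SQNR at Nyquist:
SQNR_base = 6.02*N + 1.76
          = 6.02*8 + 1.76
          = 49.92 dB

Step 2 — oversampling processing gain:
G = 10*log10(OSR) = 10*log10(4) = 6.02 dB

Step 3 — total:
SQNR_total = 49.92 + 6.02 = 55.94 dB

Base SQNR = 49.92 dB; oversampled SQNR = 55.94 dB


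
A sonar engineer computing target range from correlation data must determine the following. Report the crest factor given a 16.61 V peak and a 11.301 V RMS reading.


Crest factor is the ratio of peak to RMS:
CF = V_peak / V_rms
   = 16.61 / 11.301
   = 1.4698

1.4698


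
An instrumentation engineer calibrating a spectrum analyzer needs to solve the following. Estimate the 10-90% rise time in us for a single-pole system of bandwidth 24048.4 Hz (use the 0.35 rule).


Rise time from bandwidth relationship:
tr = 0.35 / BW
   = 0.35 / 24048.4
   = 1.45539828e-05 s
   = 14.554 us

14.554 us


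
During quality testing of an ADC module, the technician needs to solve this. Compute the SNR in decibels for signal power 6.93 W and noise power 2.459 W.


SNR in decibels:
SNR = 10 * log10(Ps / Pn)
    = 10 * log10(6.93 / 2.459)
    = 10 * log10(2.8182)
    = 10 * 0.45
    = 4.5 dB

4.5 dB


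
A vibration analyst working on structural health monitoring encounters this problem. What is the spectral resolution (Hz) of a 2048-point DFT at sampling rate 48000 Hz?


DFT frequency resolution:
df = fs / N
   = 48000 / 2048
   = 23.4375 Hz

23.4375 Hz


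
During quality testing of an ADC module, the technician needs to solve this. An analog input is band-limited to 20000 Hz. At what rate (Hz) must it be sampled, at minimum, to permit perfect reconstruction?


The Nyquist rate is twice the maximum frequency component.
fs_min = 2 * fmax
      = 2 * 20000
      = 40000 Hz

40000


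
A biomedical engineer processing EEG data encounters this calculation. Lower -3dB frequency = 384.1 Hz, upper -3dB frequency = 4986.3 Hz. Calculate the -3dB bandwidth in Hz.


Bandwidth is the difference of -3dB frequencies:
BW = f_high - f_low
   = 4986.3 - 384.1
   = 4602.2 Hz

4602.2 Hz


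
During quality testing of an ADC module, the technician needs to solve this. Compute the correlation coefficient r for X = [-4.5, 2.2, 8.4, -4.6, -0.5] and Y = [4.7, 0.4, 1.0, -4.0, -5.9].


Pearson correlation coefficient (population):
r = cov(X,Y) / (std(X) * std(Y))
Mean X = 0.2, Mean Y = -0.76
Cov(X,Y) = 2.048
Std(X) = 4.83446, Std(Y) = 3.77285
r = 0.1123

0.1123


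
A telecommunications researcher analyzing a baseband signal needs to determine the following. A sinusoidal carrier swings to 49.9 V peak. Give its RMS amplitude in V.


RMS voltage for a sinusoidal waveform:
V_rms = V_peak / sqrt(2)
      = 49.9 / 1.414214
      = 35.285 V

35.285 V


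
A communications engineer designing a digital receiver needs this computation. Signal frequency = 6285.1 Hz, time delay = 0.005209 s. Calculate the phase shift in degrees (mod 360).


Phase shift from frequency and time delay:
phi = 360 * f * t_delay
    = 360 * 6285.1 * 0.005209
    = 11786.07 degrees
    mod 360 = 266.07 degrees

266.07 degrees


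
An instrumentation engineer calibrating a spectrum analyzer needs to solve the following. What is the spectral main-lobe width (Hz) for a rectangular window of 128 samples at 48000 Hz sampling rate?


Main lobe width for a rectangular window:
Width = 2 * fs / N
      = 2 * 48000 / 128
      = 96000 / 128
      = 750.0 Hz

750.0 Hz


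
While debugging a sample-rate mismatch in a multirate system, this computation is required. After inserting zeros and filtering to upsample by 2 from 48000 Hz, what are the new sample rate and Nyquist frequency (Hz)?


Step 1 — output sample rate after interpolation by L:
fs_out = L * fs_in = 2 * 48000 = 96000 Hz

Step 2 — Nyquist frequency of the output stream:
f_Nyq = fs_out / 2 = 96000 / 2 = 48000.0 Hz

fs_out = 96000 Hz; f_Nyquist = 48000.0 Hz


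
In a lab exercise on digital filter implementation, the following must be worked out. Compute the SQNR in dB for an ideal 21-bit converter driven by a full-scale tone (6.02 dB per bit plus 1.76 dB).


Theoretical SNR for a full-scale sinusoid:
SNR = 6.02 * N + 1.76
    = 6.02 * 21 + 1.76
    = 126.42 + 1.76
    = 128.18 dB

128.18 dB


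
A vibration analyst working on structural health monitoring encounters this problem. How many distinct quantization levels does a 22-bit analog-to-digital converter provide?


Number of quantization levels = 2^N
= 2^22
= 4194304

4194304


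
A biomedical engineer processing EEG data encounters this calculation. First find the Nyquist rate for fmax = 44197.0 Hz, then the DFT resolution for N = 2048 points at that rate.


Step 1 — Nyquist sampling rate:
fs = 2 * fmax = 2 * 44197.0 = 88394.0 Hz

Step 2 — DFT bin spacing:
df = fs / N = 88394.0 / 2048 = 43.1611 Hz

43.1611 Hz


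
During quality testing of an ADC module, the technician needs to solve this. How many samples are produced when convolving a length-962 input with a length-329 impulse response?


Linear convolution output length:
L = N + M - 1
  = 962 + 329 - 1
  = 1290 samples

1290


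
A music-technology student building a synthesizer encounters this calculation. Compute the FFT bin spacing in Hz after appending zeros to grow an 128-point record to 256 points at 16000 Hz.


Frequency resolution after zero-padding:
N_padded = 128 * 2 = 256
df = fs / N_padded
   = 16000 / 256
   = 62.5 Hz

62.5 Hz


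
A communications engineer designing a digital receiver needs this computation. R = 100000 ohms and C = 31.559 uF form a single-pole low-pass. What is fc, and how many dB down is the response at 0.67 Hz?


Step 1 — cutoff frequency:
fc = 1 / (2*pi*R*C)
C = 31.559 uF = 3.1559e-05 F
fc = 1 / (2*pi*100000*3.1559e-05)
   = 0.0504309 Hz

Step 2 — magnitude at f = 0.67 Hz:
|H(f)| = 1 / sqrt(1 + (f/fc)^2)
f/fc = 0.67 / 0.0504309 = 13.285506
|H| = 1 / sqrt(1 + 176.50467) = 0.0750577
|H|_dB = 20*log10(0.0750577) = -22.49 dB

fc = 0.0504309 Hz; |H(0.67 Hz)| = -22.49 dB


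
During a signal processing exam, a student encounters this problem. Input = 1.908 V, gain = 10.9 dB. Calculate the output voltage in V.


Output voltage from dB gain:
V_out = V_in * 10^(gain_dB / 20)
      = 1.908 * 10^(10.9 / 20)
      = 1.908 * 3.507519
      = 6.6923 V

6.6923 V


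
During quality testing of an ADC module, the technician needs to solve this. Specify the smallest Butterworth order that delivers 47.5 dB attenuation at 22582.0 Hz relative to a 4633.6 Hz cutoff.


Butterworth filter order formula:
n = log10(10^(A/10) - 1) / (2 * log10(f_stop/f_pass))
10^(47.5/10) - 1 = 56233.1325
f_stop/f_pass = 22582.0 / 4633.6 = 4.8735
n = 3.4528 -> ceil = 4

4


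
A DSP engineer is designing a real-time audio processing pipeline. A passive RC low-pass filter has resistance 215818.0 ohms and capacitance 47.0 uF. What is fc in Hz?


Cutoff frequency of a first-order RC filter:
fc = 1 / (2 * pi * R * C)
C = 47.0 uF = 4.7e-05 F
fc = 1 / (2 * pi * 215818.0 * 4.7e-05)
   = 1 / 63.73315087137
   = 0.01569 Hz

0.01569 Hz


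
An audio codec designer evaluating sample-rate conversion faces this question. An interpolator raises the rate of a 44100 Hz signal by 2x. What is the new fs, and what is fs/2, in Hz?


Step 1 — output sample rate after interpolation by L:
fs_out = L * fs_in = 2 * 44100 = 88200 Hz

Step 2 — Nyquist frequency of the output stream:
f_Nyq = fs_out / 2 = 88200 / 2 = 44100.0 Hz

fs_out = 88200 Hz; f_Nyquist = 44100.0 Hz


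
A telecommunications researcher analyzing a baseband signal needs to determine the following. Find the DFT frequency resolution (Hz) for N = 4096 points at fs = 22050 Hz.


DFT frequency resolution:
df = fs / N
   = 22050 / 4096
   = 5.3833 Hz

5.3833 Hz


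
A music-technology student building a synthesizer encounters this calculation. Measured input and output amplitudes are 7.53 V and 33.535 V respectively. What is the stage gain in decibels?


Voltage gain in dB:
G = 20 * log10(Vout / Vin)
  = 20 * log10(33.535 / 7.53)
  = 20 * log10(4.453519)
  = 20 * 0.648703
  = 12.97 dB

12.97 dB


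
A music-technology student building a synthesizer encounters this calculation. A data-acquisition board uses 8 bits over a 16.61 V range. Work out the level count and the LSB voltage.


Step 1 — number of quantization levels:
L = 2^N = 2^8 = 256

Step 2 — LSB step size:
delta = Vfs / L
      = 16.61 / 256
      = 0.06488281 V

Levels = 256; step size = 0.06488281 V


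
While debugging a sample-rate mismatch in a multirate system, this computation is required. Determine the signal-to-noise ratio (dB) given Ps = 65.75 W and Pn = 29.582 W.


SNR in decibels:
SNR = 10 * log10(Ps / Pn)
    = 10 * log10(65.75 / 29.582)
    = 10 * log10(2.2226)
    = 10 * 0.3469
    = 3.47 dB

3.47 dB


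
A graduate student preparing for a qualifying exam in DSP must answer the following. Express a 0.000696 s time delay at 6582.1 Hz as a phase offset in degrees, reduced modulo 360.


Phase shift from frequency and time delay:
phi = 360 * f * t_delay
    = 360 * 6582.1 * 0.000696
    = 1649.21 degrees
    mod 360 = 209.21 degrees

209.21 degrees


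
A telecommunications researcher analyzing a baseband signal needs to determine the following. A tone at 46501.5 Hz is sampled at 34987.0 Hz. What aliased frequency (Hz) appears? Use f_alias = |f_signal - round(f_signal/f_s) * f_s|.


Compute the nearest integer multiple of fs to the signal:
n = round(46501.5 / 34987.0) = 1
f_alias = |46501.5 - 1 * 34987.0|
        = |46501.5 - 34987.0|
        = 11514.5 Hz

11514.5


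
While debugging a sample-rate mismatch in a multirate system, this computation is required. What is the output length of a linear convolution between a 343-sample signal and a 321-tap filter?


Linear convolution output length:
L = N + M - 1
  = 343 + 321 - 1
  = 663 samples

663


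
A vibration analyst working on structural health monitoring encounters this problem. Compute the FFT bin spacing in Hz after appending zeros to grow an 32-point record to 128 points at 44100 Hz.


Frequency resolution after zero-padding:
N_padded = 32 * 4 = 128
df = fs / N_padded
   = 44100 / 128
   = 344.5312 Hz

344.5312 Hz


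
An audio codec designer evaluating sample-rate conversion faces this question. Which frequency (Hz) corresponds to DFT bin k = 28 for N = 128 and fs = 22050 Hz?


Frequency of DFT bin k:
f_k = k * fs / N
    = 28 * 22050 / 128
    = 617400 / 128
    = 4823.438 Hz

4823.438 Hz


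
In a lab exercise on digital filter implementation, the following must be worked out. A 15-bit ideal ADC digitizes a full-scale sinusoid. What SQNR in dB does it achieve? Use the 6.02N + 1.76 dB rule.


Theoretical SNR for a full-scale sinusoid:
SNR = 6.02 * N + 1.76
    = 6.02 * 15 + 1.76
    = 90.3 + 1.76
    = 92.06 dB

92.06 dB


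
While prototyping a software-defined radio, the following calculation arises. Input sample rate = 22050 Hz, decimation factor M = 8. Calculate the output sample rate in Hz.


Decimation reduces the sample rate:
fs_out = fs_in / M
       = 22050 / 8
       = 2756.25 Hz

2756.25 Hz


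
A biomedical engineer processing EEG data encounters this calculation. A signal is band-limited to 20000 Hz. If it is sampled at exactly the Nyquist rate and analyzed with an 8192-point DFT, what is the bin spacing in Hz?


Step 1 — Nyquist sampling rate:
fs = 2 * fmax = 2 * 20000 = 40000 Hz

Step 2 — DFT bin spacing:
df = fs / N = 40000 / 8192 = 4.8828 Hz

4.8828 Hz


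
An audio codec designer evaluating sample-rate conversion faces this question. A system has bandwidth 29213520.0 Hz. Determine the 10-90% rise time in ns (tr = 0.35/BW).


Rise time from bandwidth relationship:
tr = 0.35 / BW
   = 0.35 / 29213520.0
   = 1.198075412e-08 s
   = 11.9808 ns

11.9808 ns


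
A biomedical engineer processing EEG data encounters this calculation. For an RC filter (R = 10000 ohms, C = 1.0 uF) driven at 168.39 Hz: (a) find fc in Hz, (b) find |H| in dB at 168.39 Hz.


Step 1 — cutoff frequency:
fc = 1 / (2*pi*R*C)
C = 1.0 uF = 1e-06 F
fc = 1 / (2*pi*10000*1e-06)
   = 15.9155 Hz

Step 2 — magnitude at f = 168.39 Hz:
|H(f)| = 1 / sqrt(1 + (f/fc)^2)
f/fc = 168.39 / 15.9155 = 10.580252
|H| = 1 / sqrt(1 + 111.941732) = 0.0940964
|H|_dB = 20*log10(0.0940964) = -20.53 dB

fc = 15.9155 Hz; |H(168.39 Hz)| = -20.53 dB


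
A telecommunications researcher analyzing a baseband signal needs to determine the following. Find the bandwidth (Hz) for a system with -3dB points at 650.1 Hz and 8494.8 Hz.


Bandwidth is the difference of -3dB frequencies:
BW = f_high - f_low
   = 8494.8 - 650.1
   = 7844.7 Hz

7844.7 Hz


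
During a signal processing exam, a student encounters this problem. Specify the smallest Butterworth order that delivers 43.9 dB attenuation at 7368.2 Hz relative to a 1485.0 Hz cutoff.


Butterworth filter order formula:
n = log10(10^(A/10) - 1) / (2 * log10(f_stop/f_pass))
10^(43.9/10) - 1 = 24546.0892
f_stop/f_pass = 7368.2 / 1485.0 = 4.9618
n = 3.1554 -> ceil = 4

4


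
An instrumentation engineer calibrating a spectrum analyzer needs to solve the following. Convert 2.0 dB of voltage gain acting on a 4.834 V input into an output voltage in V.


Output voltage from dB gain:
V_out = V_in * 10^(gain_dB / 20)
      = 4.834 * 10^(2.0 / 20)
      = 4.834 * 1.258925
      = 6.0856 V

6.0856 V


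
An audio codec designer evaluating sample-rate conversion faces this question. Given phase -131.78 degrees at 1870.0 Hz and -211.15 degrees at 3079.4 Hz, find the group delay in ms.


Group delay from phase difference:
tau = -d(phi)/d(omega)
d(phi) = -79.37 deg = -1.385268 rad
d(omega) = 2*pi*(3079.4 - 1870.0) = 7598.8843 rad/s
tau = -(-1.385268) / 7598.8843
    = 0.1823 ms

0.1823 ms


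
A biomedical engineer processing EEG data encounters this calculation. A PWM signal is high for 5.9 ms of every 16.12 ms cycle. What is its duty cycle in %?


Duty cycle as a percentage:
DC = (t_on / T) * 100
   = (5.9 / 16.12) * 100
   = 0.366005 * 100
   = 36.6 %

36.6 %


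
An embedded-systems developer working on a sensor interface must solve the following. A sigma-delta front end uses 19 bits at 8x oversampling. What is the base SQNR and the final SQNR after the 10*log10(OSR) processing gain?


Step 1 — baseline SQNR at Nyquist:
SQNR_base = 6.02*N + 1.76
          = 6.02*19 + 1.76
          = 116.14 dB

Step 2 — oversampling processing gain:
G = 10*log10(OSR) = 10*log10(8) = 9.03 dB

Step 3 — total:
SQNR_total = 116.14 + 9.03 = 125.17 dB

Base SQNR = 116.14 dB; oversampled SQNR = 125.17 dB


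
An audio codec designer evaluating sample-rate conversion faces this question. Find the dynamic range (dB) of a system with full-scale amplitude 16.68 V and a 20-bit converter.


Dynamic range from full-scale to LSB:
V_min = V_max / 2^bits = 16.68 / 2^20
DR = 20 * log10(V_max / V_min)
   = 20 * log10(2^20)
   = 20 * 20 * log10(2)
   = 120.41 dB

120.41 dB


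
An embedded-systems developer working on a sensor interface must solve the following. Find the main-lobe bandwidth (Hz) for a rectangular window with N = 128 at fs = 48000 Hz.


Main lobe width for a rectangular window:
Width = 2 * fs / N
      = 2 * 48000 / 128
      = 96000 / 128
      = 750.0 Hz

750.0 Hz


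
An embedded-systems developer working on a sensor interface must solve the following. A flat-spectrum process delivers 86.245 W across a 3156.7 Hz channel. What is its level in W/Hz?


Power spectral density:
PSD = P / BW
    = 86.245 / 3156.7
    = 0.02732125 W/Hz

0.02732125 W/Hz


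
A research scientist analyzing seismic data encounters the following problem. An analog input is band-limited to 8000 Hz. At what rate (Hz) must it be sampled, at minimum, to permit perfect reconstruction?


The Nyquist rate is twice the maximum frequency component.
fs_min = 2 * fmax
      = 2 * 8000
      = 16000 Hz

16000


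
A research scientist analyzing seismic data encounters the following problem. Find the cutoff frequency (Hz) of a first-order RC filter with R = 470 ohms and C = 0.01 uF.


Cutoff frequency of a first-order RC filter:
fc = 1 / (2 * pi * R * C)
C = 0.01 uF = 1e-08 F
fc = 1 / (2 * pi * 470 * 1e-08)
   = 1 / 2.9530970943744e-05
   = 33862.753849 Hz

33862.753849 Hz


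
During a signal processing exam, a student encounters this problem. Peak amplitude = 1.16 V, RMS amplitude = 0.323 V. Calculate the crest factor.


Crest factor is the ratio of peak to RMS:
CF = V_peak / V_rms
   = 1.16 / 0.323
   = 3.5913

3.5913


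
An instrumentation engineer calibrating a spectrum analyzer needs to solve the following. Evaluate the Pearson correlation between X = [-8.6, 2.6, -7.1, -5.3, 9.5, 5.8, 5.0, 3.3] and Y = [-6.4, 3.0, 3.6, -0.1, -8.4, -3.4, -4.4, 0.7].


Pearson correlation coefficient (population):
r = cov(X,Y) / (std(X) * std(Y))
Mean X = 0.65, Mean Y = -1.925
Cov(X,Y) = -8.92375
Std(X) = 6.281123, Std(Y) = 4.111797
r = -0.3455

-0.3455


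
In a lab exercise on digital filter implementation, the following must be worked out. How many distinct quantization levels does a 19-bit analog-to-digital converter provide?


Number of quantization levels = 2^N
= 2^19
= 524288

524288


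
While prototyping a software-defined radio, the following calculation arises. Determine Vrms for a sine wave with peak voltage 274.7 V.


RMS voltage for a sinusoidal waveform:
V_rms = V_peak / sqrt(2)
      = 274.7 / 1.414214
      = 194.242 V

194.242 V


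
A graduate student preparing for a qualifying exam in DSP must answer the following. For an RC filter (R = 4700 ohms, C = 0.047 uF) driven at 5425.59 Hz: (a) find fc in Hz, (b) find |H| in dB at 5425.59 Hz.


Step 1 — cutoff frequency:
fc = 1 / (2*pi*R*C)
C = 0.047 uF = 4.7e-08 F
fc = 1 / (2*pi*4700*4.7e-08)
   = 720.484 Hz

Step 2 — magnitude at f = 5425.59 Hz:
|H(f)| = 1 / sqrt(1 + (f/fc)^2)
f/fc = 5425.59 / 720.484 = 7.53048
|H| = 1 / sqrt(1 + 56.708129) = 0.1316381
|H|_dB = 20*log10(0.1316381) = -17.61 dB

fc = 720.484 Hz; |H(5425.59 Hz)| = -17.61 dB


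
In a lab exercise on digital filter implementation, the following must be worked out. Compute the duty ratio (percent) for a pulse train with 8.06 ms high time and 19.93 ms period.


Duty cycle as a percentage:
DC = (t_on / T) * 100
   = (8.06 / 19.93) * 100
   = 0.404415 * 100
   = 40.44 %

40.44 %


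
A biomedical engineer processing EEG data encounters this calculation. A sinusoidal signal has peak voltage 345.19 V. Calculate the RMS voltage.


RMS voltage for a sinusoidal waveform:
V_rms = V_peak / sqrt(2)
      = 345.19 / 1.414214
      = 244.086 V

244.086 V


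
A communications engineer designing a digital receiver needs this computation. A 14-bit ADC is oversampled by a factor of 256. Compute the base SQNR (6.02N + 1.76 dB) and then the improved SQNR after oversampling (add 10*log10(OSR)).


Step 1 — baseline SQNR at Nyquist:
SQNR_base = 6.02*N + 1.76
          = 6.02*14 + 1.76
          = 86.04 dB

Step 2 — oversampling processing gain:
G = 10*log10(OSR) = 10*log10(256) = 24.08 dB

Step 3 — total:
SQNR_total = 86.04 + 24.08 = 110.12 dB

Base SQNR = 86.04 dB; oversampled SQNR = 110.12 dB


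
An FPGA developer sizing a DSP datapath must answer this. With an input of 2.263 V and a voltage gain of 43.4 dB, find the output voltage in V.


Output voltage from dB gain:
V_out = V_in * 10^(gain_dB / 20)
      = 2.263 * 10^(43.4 / 20)
      = 2.263 * 147.910839
      = 334.7222 V

334.7222 V


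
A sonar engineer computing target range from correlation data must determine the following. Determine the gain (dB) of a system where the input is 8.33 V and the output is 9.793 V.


Voltage gain in dB:
G = 20 * log10(Vout / Vin)
  = 20 * log10(9.793 / 8.33)
  = 20 * log10(1.17563)
  = 20 * 0.070271
  = 1.41 dB

1.41 dB


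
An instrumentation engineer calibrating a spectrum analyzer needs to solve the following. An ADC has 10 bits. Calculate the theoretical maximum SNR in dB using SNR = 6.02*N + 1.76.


Theoretical SNR for a full-scale sinusoid:
SNR = 6.02 * N + 1.76
    = 6.02 * 10 + 1.76
    = 60.2 + 1.76
    = 61.96 dB

61.96 dB


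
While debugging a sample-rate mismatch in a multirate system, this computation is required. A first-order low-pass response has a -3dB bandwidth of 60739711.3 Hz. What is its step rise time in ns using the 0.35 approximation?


Rise time from bandwidth relationship:
tr = 0.35 / BW
   = 0.35 / 60739711.3
   = 5.762292782e-09 s
   = 5.7623 ns

5.7623 ns


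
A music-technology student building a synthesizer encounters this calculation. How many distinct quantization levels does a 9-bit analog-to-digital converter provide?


Number of quantization levels = 2^N
= 2^9
= 512

512


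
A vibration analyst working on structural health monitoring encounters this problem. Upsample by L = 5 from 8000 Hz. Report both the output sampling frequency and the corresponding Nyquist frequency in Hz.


Step 1 — output sample rate after interpolation by L:
fs_out = L * fs_in = 5 * 8000 = 40000 Hz

Step 2 — Nyquist frequency of the output stream:
f_Nyq = fs_out / 2 = 40000 / 2 = 20000.0 Hz

fs_out = 40000 Hz; f_Nyquist = 20000.0 Hz


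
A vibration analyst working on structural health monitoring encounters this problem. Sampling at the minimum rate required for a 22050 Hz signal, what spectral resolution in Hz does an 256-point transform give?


Step 1 — Nyquist sampling rate:
fs = 2 * fmax = 2 * 22050 = 44100 Hz

Step 2 — DFT bin spacing:
df = fs / N = 44100 / 256 = 172.2656 Hz

172.2656 Hz


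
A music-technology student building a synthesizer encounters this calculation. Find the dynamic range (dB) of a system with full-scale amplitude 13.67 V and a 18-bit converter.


Dynamic range from full-scale to LSB:
V_min = V_max / 2^bits = 13.67 / 2^18
DR = 20 * log10(V_max / V_min)
   = 20 * log10(2^18)
   = 20 * 18 * log10(2)
   = 108.37 dB

108.37 dB


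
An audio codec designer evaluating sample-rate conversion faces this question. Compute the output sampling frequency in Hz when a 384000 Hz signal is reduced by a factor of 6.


Decimation reduces the sample rate:
fs_out = fs_in / M
       = 384000 / 6
       = 64000.0 Hz

64000.0 Hz


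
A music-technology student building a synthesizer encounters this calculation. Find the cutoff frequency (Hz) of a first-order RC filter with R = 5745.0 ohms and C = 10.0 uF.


Cutoff frequency of a first-order RC filter:
fc = 1 / (2 * pi * R * C)
C = 10.0 uF = 1e-05 F
fc = 1 / (2 * pi * 5745.0 * 1e-05)
   = 1 / 0.36096899589747
   = 2.770321 Hz

2.770321 Hz


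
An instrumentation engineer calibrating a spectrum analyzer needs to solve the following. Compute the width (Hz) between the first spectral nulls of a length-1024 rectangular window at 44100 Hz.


Main lobe width for a rectangular window:
Width = 2 * fs / N
      = 2 * 44100 / 1024
      = 88200 / 1024
      = 86.133 Hz

86.133 Hz


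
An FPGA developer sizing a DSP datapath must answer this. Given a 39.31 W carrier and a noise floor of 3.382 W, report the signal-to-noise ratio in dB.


SNR in decibels:
SNR = 10 * log10(Ps / Pn)
    = 10 * log10(39.31 / 3.382)
    = 10 * log10(11.6233)
    = 10 * 1.0653
    = 10.65 dB

10.65 dB


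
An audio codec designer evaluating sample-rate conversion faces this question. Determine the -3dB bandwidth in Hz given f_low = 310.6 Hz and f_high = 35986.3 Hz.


Bandwidth is the difference of -3dB frequencies:
BW = f_high - f_low
   = 35986.3 - 310.6
   = 35675.7 Hz

35675.7 Hz


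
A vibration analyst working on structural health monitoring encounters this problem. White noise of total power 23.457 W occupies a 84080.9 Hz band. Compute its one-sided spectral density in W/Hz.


Power spectral density:
PSD = P / BW
    = 23.457 / 84080.9
    = 0.00027898 W/Hz

0.00027898 W/Hz


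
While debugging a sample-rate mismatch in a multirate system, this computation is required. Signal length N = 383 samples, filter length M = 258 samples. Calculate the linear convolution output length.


Linear convolution output length:
L = N + M - 1
  = 383 + 258 - 1
  = 640 samples

640


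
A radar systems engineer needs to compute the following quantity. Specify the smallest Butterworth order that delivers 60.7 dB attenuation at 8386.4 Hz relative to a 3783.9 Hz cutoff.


Butterworth filter order formula:
n = log10(10^(A/10) - 1) / (2 * log10(f_stop/f_pass))
10^(60.7/10) - 1 = 1174896.5549
f_stop/f_pass = 8386.4 / 3783.9 = 2.2163
n = 8.7809 -> ceil = 9

9


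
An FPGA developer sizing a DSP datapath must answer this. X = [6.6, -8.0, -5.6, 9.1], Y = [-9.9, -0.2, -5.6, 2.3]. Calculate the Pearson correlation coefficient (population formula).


Pearson correlation coefficient (population):
r = cov(X,Y) / (std(X) * std(Y))
Mean X = 0.525, Mean Y = -3.35
Cov(X,Y) = -1.10375
Std(X) = 7.426767, Std(Y) = 4.738407
r = -0.0314

-0.0314


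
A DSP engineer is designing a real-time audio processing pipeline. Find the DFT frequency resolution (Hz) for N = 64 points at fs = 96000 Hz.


DFT frequency resolution:
df = fs / N
   = 96000 / 64
   = 1500.0 Hz

1500.0 Hz


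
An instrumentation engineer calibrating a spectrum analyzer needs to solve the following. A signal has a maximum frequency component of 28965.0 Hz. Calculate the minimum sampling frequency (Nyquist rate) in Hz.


The Nyquist rate is twice the maximum frequency component.
fs_min = 2 * fmax
      = 2 * 28965.0
      = 57930.0 Hz

57930.0


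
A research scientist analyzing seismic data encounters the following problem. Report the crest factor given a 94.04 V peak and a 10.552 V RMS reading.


Crest factor is the ratio of peak to RMS:
CF = V_peak / V_rms
   = 94.04 / 10.552
   = 8.9121

8.9121


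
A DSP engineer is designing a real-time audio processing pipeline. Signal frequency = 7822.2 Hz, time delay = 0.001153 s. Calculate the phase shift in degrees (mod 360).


Phase shift from frequency and time delay:
phi = 360 * f * t_delay
    = 360 * 7822.2 * 0.001153
    = 3246.84 degrees
    mod 360 = 6.84 degrees

6.84 degrees


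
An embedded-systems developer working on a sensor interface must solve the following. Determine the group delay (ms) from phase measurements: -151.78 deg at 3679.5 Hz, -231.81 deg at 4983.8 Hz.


Group delay from phase difference:
tau = -d(phi)/d(omega)
d(phi) = -80.03 deg = -1.396787 rad
d(omega) = 2*pi*(4983.8 - 3679.5) = 8195.1586 rad/s
tau = -(-1.396787) / 8195.1586
    = 0.1704 ms

0.1704 ms


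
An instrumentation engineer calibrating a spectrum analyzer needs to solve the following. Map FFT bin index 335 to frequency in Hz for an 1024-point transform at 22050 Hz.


Frequency of DFT bin k:
f_k = k * fs / N
    = 335 * 22050 / 1024
    = 7386750 / 1024
    = 7213.623 Hz

7213.623 Hz


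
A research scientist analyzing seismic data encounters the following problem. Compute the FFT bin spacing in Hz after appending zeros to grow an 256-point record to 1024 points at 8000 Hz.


Frequency resolution after zero-padding:
N_padded = 256 * 4 = 1024
df = fs / N_padded
   = 8000 / 1024
   = 7.8125 Hz

7.8125 Hz


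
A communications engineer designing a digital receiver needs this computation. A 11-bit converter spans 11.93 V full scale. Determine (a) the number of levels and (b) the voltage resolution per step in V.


Step 1 — number of quantization levels:
L = 2^N = 2^11 = 2048

Step 2 — LSB step size:
delta = Vfs / L
      = 11.93 / 2048
      = 0.0058252 V

Levels = 2048; step size = 0.0058252 V


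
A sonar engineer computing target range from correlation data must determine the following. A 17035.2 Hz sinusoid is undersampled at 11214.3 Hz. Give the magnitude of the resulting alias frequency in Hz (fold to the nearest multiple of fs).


Compute the nearest integer multiple of fs to the signal:
n = round(17035.2 / 11214.3) = 2
f_alias = |17035.2 - 2 * 11214.3|
        = |17035.2 - 22428.6|
        = 5393.4 Hz

5393.4


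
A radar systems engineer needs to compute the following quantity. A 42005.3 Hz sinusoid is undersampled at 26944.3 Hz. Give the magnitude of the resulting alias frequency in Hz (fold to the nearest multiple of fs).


Compute the nearest integer multiple of fs to the signal:
n = round(42005.3 / 26944.3) = 2
f_alias = |42005.3 - 2 * 26944.3|
        = |42005.3 - 53888.6|
        = 11883.3 Hz

11883.3


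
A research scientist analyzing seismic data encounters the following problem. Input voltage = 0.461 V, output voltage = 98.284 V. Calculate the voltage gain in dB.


Voltage gain in dB:
G = 20 * log10(Vout / Vin)
  = 20 * log10(98.284 / 0.461)
  = 20 * log10(213.197397)
  = 20 * 2.328782
  = 46.58 dB

46.58 dB


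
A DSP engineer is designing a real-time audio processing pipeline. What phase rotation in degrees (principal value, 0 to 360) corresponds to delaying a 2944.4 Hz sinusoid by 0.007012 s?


Phase shift from frequency and time delay:
phi = 360 * f * t_delay
    = 360 * 2944.4 * 0.007012
    = 7432.61 degrees
    mod 360 = 232.61 degrees

232.61 degrees


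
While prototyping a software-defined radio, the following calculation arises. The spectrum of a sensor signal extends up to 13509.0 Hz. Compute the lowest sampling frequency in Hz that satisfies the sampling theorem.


The Nyquist rate is twice the maximum frequency component.
fs_min = 2 * fmax
      = 2 * 13509.0
      = 27018.0 Hz

27018.0


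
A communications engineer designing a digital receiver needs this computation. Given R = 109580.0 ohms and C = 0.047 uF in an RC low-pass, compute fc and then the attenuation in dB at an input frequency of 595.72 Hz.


Step 1 — cutoff frequency:
fc = 1 / (2*pi*R*C)
C = 0.047 uF = 4.7e-08 F
fc = 1 / (2*pi*109580.0*4.7e-08)
   = 30.9023 Hz

Step 2 — magnitude at f = 595.72 Hz:
|H(f)| = 1 / sqrt(1 + (f/fc)^2)
f/fc = 595.72 / 30.9023 = 19.27753
|H| = 1 / sqrt(1 + 371.623163) = 0.0518042
|H|_dB = 20*log10(0.0518042) = -25.71 dB

fc = 30.9023 Hz; |H(595.72 Hz)| = -25.71 dB


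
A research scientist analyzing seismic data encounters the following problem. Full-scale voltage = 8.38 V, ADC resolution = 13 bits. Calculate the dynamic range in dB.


Dynamic range from full-scale to LSB:
V_min = V_max / 2^bits = 8.38 / 2^13
DR = 20 * log10(V_max / V_min)
   = 20 * log10(2^13)
   = 20 * 13 * log10(2)
   = 78.27 dB

78.27 dB


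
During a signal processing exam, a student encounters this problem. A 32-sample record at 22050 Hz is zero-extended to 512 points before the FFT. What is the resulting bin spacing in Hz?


Frequency resolution after zero-padding:
N_padded = 32 * 16 = 512
df = fs / N_padded
   = 22050 / 512
   = 43.0664 Hz

43.0664 Hz


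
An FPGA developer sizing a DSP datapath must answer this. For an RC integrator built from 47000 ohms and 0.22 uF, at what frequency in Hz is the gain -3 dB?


Cutoff frequency of a first-order RC filter:
fc = 1 / (2 * pi * R * C)
C = 0.22 uF = 2.2e-07 F
fc = 1 / (2 * pi * 47000 * 2.2e-07)
   = 1 / 0.064968136076237
   = 15.392161 Hz

15.392161 Hz


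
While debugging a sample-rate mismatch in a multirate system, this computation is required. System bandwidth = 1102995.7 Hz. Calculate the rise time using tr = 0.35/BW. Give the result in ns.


Rise time from bandwidth relationship:
tr = 0.35 / BW
   = 0.35 / 1102995.7
   = 3.173176468e-07 s
   = 317.3176 ns

317.3176 ns


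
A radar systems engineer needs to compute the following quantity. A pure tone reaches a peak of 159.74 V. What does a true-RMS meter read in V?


RMS voltage for a sinusoidal waveform:
V_rms = V_peak / sqrt(2)
      = 159.74 / 1.414214
      = 112.953 V

112.953 V


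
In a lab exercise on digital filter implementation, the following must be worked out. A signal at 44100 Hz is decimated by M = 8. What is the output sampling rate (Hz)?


Decimation reduces the sample rate:
fs_out = fs_in / M
       = 44100 / 8
       = 5512.5 Hz

5512.5 Hz


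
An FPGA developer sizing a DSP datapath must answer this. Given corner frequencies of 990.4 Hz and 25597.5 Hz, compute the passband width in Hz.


Bandwidth is the difference of -3dB frequencies:
BW = f_high - f_low
   = 25597.5 - 990.4
   = 24607.1 Hz

24607.1 Hz


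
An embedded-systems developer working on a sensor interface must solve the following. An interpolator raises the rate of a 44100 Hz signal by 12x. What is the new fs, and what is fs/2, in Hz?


Step 1 — output sample rate after interpolation by L:
fs_out = L * fs_in = 12 * 44100 = 529200 Hz

Step 2 — Nyquist frequency of the output stream:
f_Nyq = fs_out / 2 = 529200 / 2 = 264600.0 Hz

fs_out = 529200 Hz; f_Nyquist = 264600.0 Hz


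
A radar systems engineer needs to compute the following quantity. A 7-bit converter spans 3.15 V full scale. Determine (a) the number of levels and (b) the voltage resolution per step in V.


Step 1 — number of quantization levels:
L = 2^N = 2^7 = 128

Step 2 — LSB step size:
delta = Vfs / L
      = 3.15 / 128
      = 0.02460937 V

Levels = 128; step size = 0.02460937 V


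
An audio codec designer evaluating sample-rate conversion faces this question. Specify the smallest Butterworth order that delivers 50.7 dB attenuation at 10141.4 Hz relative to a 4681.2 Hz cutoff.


Butterworth filter order formula:
n = log10(10^(A/10) - 1) / (2 * log10(f_stop/f_pass))
10^(50.7/10) - 1 = 117488.7555
f_stop/f_pass = 10141.4 / 4681.2 = 2.1664
n = 7.5505 -> ceil = 8

8


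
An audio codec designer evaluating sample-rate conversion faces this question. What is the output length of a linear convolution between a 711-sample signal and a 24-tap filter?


Linear convolution output length:
L = N + M - 1
  = 711 + 24 - 1
  = 734 samples

734


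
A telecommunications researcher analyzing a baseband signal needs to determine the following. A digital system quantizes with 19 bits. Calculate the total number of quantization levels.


Number of quantization levels = 2^N
= 2^19
= 524288

524288


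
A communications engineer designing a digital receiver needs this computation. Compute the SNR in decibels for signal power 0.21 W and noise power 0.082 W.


SNR in decibels:
SNR = 10 * log10(Ps / Pn)
    = 10 * log10(0.21 / 0.082)
    = 10 * log10(2.561)
    = 10 * 0.4084
    = 4.08 dB

4.08 dB


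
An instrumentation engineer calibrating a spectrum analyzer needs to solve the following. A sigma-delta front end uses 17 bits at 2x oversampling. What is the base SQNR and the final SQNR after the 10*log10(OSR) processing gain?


Step 1 — baseline SQNR at Nyquist:
SQNR_base = 6.02*N + 1.76
          = 6.02*17 + 1.76
          = 104.1 dB

Step 2 — oversampling processing gain:
G = 10*log10(OSR) = 10*log10(2) = 3.01 dB

Step 3 — total:
SQNR_total = 104.1 + 3.01 = 107.11 dB

Base SQNR = 104.1 dB; oversampled SQNR = 107.11 dB


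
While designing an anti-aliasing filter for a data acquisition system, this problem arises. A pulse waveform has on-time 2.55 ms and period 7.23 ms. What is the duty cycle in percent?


Duty cycle as a percentage:
DC = (t_on / T) * 100
   = (2.55 / 7.23) * 100
   = 0.352697 * 100
   = 35.27 %

35.27 %


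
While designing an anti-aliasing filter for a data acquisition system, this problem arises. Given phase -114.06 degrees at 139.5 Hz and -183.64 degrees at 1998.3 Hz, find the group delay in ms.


Group delay from phase difference:
tau = -d(phi)/d(omega)
d(phi) = -69.58 deg = -1.2144 rad
d(omega) = 2*pi*(1998.3 - 139.5) = 11679.1848 rad/s
tau = -(-1.2144) / 11679.1848
    = 0.104 ms

0.104 ms


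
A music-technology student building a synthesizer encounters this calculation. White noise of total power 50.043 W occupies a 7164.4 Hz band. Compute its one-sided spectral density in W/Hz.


Power spectral density:
PSD = P / BW
    = 50.043 / 7164.4
    = 0.00698495 W/Hz

0.00698495 W/Hz


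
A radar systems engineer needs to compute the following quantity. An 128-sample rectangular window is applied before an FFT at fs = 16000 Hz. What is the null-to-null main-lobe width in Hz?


Main lobe width for a rectangular window:
Width = 2 * fs / N
      = 2 * 16000 / 128
      = 32000 / 128
      = 250.0 Hz

250.0 Hz


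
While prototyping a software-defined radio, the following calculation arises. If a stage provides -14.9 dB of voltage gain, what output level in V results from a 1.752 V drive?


Output voltage from dB gain:
V_out = V_in * 10^(gain_dB / 20)
      = 1.752 * 10^(-14.9 / 20)
      = 1.752 * 0.179887
      = 0.3152 V

0.3152 V


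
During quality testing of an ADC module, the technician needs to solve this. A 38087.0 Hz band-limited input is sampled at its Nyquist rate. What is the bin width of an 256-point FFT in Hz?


Step 1 — Nyquist sampling rate:
fs = 2 * fmax = 2 * 38087.0 = 76174.0 Hz

Step 2 — DFT bin spacing:
df = fs / N = 76174.0 / 256 = 297.5547 Hz

297.5547 Hz


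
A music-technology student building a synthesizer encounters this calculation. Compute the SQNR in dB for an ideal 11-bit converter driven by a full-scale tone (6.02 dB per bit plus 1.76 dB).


Theoretical SNR for a full-scale sinusoid:
SNR = 6.02 * N + 1.76
    = 6.02 * 11 + 1.76
    = 66.22 + 1.76
    = 67.98 dB

67.98 dB


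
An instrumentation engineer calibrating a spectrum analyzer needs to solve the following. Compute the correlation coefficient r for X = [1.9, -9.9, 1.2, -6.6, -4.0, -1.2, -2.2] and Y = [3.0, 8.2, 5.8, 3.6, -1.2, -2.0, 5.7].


Pearson correlation coefficient (population):
r = cov(X,Y) / (std(X) * std(Y))
Mean X = -2.9714, Mean Y = 3.3
Cov(X,Y) = -4.14
Std(X) = 3.911417, Std(Y) = 3.475218
r = -0.3046

-0.3046


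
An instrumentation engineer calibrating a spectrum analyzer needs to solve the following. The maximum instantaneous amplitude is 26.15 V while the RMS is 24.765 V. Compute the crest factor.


Crest factor is the ratio of peak to RMS:
CF = V_peak / V_rms
   = 26.15 / 24.765
   = 1.0559

1.0559


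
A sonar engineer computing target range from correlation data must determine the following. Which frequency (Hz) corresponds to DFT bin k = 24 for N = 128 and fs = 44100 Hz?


Frequency of DFT bin k:
f_k = k * fs / N
    = 24 * 44100 / 128
    = 1058400 / 128
    = 8268.75 Hz

8268.75 Hz


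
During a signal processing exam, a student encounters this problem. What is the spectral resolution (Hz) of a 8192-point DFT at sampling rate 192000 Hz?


DFT frequency resolution:
df = fs / N
   = 192000 / 8192
   = 23.4375 Hz

23.4375 Hz
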